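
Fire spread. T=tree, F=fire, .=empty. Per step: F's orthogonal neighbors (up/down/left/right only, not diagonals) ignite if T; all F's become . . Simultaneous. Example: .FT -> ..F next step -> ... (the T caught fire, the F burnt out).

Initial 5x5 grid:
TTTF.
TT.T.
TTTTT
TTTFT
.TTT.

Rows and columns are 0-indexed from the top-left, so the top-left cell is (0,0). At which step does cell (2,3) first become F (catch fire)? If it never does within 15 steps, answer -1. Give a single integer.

Step 1: cell (2,3)='F' (+6 fires, +2 burnt)
  -> target ignites at step 1
Step 2: cell (2,3)='.' (+5 fires, +6 burnt)
Step 3: cell (2,3)='.' (+5 fires, +5 burnt)
Step 4: cell (2,3)='.' (+2 fires, +5 burnt)
Step 5: cell (2,3)='.' (+0 fires, +2 burnt)
  fire out at step 5

1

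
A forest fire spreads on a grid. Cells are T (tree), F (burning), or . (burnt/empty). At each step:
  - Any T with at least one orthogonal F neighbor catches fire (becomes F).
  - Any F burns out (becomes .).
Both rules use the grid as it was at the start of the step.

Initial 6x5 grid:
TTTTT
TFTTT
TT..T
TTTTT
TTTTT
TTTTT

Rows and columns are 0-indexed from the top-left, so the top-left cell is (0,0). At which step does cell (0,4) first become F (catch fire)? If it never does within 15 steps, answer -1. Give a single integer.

Step 1: cell (0,4)='T' (+4 fires, +1 burnt)
Step 2: cell (0,4)='T' (+5 fires, +4 burnt)
Step 3: cell (0,4)='T' (+5 fires, +5 burnt)
Step 4: cell (0,4)='F' (+6 fires, +5 burnt)
  -> target ignites at step 4
Step 5: cell (0,4)='.' (+4 fires, +6 burnt)
Step 6: cell (0,4)='.' (+2 fires, +4 burnt)
Step 7: cell (0,4)='.' (+1 fires, +2 burnt)
Step 8: cell (0,4)='.' (+0 fires, +1 burnt)
  fire out at step 8

4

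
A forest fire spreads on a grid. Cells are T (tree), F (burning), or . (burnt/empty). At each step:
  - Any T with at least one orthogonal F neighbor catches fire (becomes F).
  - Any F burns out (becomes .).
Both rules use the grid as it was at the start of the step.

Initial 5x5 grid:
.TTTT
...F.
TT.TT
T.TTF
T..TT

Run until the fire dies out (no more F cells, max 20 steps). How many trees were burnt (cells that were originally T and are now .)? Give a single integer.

Answer: 10

Derivation:
Step 1: +5 fires, +2 burnt (F count now 5)
Step 2: +4 fires, +5 burnt (F count now 4)
Step 3: +1 fires, +4 burnt (F count now 1)
Step 4: +0 fires, +1 burnt (F count now 0)
Fire out after step 4
Initially T: 14, now '.': 21
Total burnt (originally-T cells now '.'): 10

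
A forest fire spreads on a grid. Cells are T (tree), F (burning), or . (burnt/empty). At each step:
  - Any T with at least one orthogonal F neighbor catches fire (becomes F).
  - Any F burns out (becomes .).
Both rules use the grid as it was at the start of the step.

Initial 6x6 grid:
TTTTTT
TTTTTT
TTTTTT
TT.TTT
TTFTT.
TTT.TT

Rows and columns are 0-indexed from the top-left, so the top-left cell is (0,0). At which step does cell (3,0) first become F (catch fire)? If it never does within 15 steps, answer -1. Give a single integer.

Step 1: cell (3,0)='T' (+3 fires, +1 burnt)
Step 2: cell (3,0)='T' (+5 fires, +3 burnt)
Step 3: cell (3,0)='F' (+6 fires, +5 burnt)
  -> target ignites at step 3
Step 4: cell (3,0)='.' (+7 fires, +6 burnt)
Step 5: cell (3,0)='.' (+6 fires, +7 burnt)
Step 6: cell (3,0)='.' (+4 fires, +6 burnt)
Step 7: cell (3,0)='.' (+1 fires, +4 burnt)
Step 8: cell (3,0)='.' (+0 fires, +1 burnt)
  fire out at step 8

3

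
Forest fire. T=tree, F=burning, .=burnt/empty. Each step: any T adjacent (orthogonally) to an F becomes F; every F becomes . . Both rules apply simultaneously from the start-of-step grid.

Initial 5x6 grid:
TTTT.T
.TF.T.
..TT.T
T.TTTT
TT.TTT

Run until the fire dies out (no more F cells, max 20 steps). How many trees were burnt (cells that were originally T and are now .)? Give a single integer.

Answer: 15

Derivation:
Step 1: +3 fires, +1 burnt (F count now 3)
Step 2: +4 fires, +3 burnt (F count now 4)
Step 3: +2 fires, +4 burnt (F count now 2)
Step 4: +2 fires, +2 burnt (F count now 2)
Step 5: +2 fires, +2 burnt (F count now 2)
Step 6: +2 fires, +2 burnt (F count now 2)
Step 7: +0 fires, +2 burnt (F count now 0)
Fire out after step 7
Initially T: 20, now '.': 25
Total burnt (originally-T cells now '.'): 15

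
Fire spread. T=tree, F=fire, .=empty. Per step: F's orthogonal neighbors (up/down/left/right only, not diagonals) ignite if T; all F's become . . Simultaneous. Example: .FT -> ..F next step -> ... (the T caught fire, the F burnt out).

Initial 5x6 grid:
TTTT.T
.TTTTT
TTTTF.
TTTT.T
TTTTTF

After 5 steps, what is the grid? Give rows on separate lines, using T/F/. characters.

Step 1: 4 trees catch fire, 2 burn out
  TTTT.T
  .TTTFT
  TTTF..
  TTTT.F
  TTTTF.
Step 2: 5 trees catch fire, 4 burn out
  TTTT.T
  .TTF.F
  TTF...
  TTTF..
  TTTF..
Step 3: 6 trees catch fire, 5 burn out
  TTTF.F
  .TF...
  TF....
  TTF...
  TTF...
Step 4: 5 trees catch fire, 6 burn out
  TTF...
  .F....
  F.....
  TF....
  TF....
Step 5: 3 trees catch fire, 5 burn out
  TF....
  ......
  ......
  F.....
  F.....

TF....
......
......
F.....
F.....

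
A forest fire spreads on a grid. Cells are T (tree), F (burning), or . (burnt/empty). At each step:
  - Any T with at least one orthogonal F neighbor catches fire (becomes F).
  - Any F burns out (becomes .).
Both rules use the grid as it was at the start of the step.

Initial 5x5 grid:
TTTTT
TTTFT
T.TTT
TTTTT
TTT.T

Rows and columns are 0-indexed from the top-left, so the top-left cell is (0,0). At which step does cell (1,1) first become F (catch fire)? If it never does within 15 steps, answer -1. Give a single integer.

Step 1: cell (1,1)='T' (+4 fires, +1 burnt)
Step 2: cell (1,1)='F' (+6 fires, +4 burnt)
  -> target ignites at step 2
Step 3: cell (1,1)='.' (+4 fires, +6 burnt)
Step 4: cell (1,1)='.' (+5 fires, +4 burnt)
Step 5: cell (1,1)='.' (+2 fires, +5 burnt)
Step 6: cell (1,1)='.' (+1 fires, +2 burnt)
Step 7: cell (1,1)='.' (+0 fires, +1 burnt)
  fire out at step 7

2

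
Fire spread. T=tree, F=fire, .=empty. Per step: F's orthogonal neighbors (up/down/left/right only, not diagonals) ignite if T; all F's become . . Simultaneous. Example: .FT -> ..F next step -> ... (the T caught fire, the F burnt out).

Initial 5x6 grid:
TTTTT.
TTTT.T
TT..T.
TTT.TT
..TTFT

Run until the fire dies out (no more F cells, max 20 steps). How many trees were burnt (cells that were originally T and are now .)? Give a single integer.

Step 1: +3 fires, +1 burnt (F count now 3)
Step 2: +3 fires, +3 burnt (F count now 3)
Step 3: +1 fires, +3 burnt (F count now 1)
Step 4: +1 fires, +1 burnt (F count now 1)
Step 5: +2 fires, +1 burnt (F count now 2)
Step 6: +2 fires, +2 burnt (F count now 2)
Step 7: +3 fires, +2 burnt (F count now 3)
Step 8: +3 fires, +3 burnt (F count now 3)
Step 9: +1 fires, +3 burnt (F count now 1)
Step 10: +1 fires, +1 burnt (F count now 1)
Step 11: +0 fires, +1 burnt (F count now 0)
Fire out after step 11
Initially T: 21, now '.': 29
Total burnt (originally-T cells now '.'): 20

Answer: 20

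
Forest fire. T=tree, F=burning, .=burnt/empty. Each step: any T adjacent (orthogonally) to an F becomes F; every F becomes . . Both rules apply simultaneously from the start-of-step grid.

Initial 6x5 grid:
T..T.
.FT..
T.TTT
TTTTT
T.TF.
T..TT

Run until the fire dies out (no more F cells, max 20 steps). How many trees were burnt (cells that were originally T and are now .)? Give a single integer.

Answer: 15

Derivation:
Step 1: +4 fires, +2 burnt (F count now 4)
Step 2: +5 fires, +4 burnt (F count now 5)
Step 3: +2 fires, +5 burnt (F count now 2)
Step 4: +1 fires, +2 burnt (F count now 1)
Step 5: +2 fires, +1 burnt (F count now 2)
Step 6: +1 fires, +2 burnt (F count now 1)
Step 7: +0 fires, +1 burnt (F count now 0)
Fire out after step 7
Initially T: 17, now '.': 28
Total burnt (originally-T cells now '.'): 15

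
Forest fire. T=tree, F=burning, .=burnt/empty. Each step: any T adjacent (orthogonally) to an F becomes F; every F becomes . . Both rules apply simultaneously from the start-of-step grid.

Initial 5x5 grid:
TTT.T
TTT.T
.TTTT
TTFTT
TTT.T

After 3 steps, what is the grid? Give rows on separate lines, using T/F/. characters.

Step 1: 4 trees catch fire, 1 burn out
  TTT.T
  TTT.T
  .TFTT
  TF.FT
  TTF.T
Step 2: 6 trees catch fire, 4 burn out
  TTT.T
  TTF.T
  .F.FT
  F...F
  TF..T
Step 3: 5 trees catch fire, 6 burn out
  TTF.T
  TF..T
  ....F
  .....
  F...F

TTF.T
TF..T
....F
.....
F...F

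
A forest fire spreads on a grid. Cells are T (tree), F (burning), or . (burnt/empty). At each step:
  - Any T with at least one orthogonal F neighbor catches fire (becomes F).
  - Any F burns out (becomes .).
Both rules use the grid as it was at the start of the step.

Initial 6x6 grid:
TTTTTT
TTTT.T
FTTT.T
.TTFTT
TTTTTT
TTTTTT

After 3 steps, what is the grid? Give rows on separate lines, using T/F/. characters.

Step 1: 6 trees catch fire, 2 burn out
  TTTTTT
  FTTT.T
  .FTF.T
  .TF.FT
  TTTFTT
  TTTTTT
Step 2: 9 trees catch fire, 6 burn out
  FTTTTT
  .FTF.T
  ..F..T
  .F...F
  TTF.FT
  TTTFTT
Step 3: 8 trees catch fire, 9 burn out
  .FTFTT
  ..F..T
  .....F
  ......
  TF...F
  TTF.FT

.FTFTT
..F..T
.....F
......
TF...F
TTF.FT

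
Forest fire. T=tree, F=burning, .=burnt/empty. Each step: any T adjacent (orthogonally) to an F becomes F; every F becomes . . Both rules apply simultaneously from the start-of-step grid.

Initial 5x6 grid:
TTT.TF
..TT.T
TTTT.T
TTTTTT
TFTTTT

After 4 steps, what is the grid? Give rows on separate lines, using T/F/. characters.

Step 1: 5 trees catch fire, 2 burn out
  TTT.F.
  ..TT.F
  TTTT.T
  TFTTTT
  F.FTTT
Step 2: 5 trees catch fire, 5 burn out
  TTT...
  ..TT..
  TFTT.F
  F.FTTT
  ...FTT
Step 3: 5 trees catch fire, 5 burn out
  TTT...
  ..TT..
  F.FT..
  ...FTF
  ....FT
Step 4: 4 trees catch fire, 5 burn out
  TTT...
  ..FT..
  ...F..
  ....F.
  .....F

TTT...
..FT..
...F..
....F.
.....F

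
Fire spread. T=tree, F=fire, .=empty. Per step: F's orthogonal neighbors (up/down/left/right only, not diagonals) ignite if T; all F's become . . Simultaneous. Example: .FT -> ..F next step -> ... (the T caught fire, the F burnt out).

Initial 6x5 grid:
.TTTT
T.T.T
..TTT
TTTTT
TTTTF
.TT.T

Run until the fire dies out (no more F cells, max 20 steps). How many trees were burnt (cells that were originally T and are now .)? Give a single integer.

Answer: 21

Derivation:
Step 1: +3 fires, +1 burnt (F count now 3)
Step 2: +3 fires, +3 burnt (F count now 3)
Step 3: +5 fires, +3 burnt (F count now 5)
Step 4: +5 fires, +5 burnt (F count now 5)
Step 5: +3 fires, +5 burnt (F count now 3)
Step 6: +1 fires, +3 burnt (F count now 1)
Step 7: +1 fires, +1 burnt (F count now 1)
Step 8: +0 fires, +1 burnt (F count now 0)
Fire out after step 8
Initially T: 22, now '.': 29
Total burnt (originally-T cells now '.'): 21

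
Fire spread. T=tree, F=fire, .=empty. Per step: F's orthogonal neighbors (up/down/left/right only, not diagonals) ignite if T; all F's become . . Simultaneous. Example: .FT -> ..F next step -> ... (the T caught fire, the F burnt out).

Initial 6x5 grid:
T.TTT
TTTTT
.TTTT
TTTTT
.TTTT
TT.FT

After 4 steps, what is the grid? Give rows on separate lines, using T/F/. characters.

Step 1: 2 trees catch fire, 1 burn out
  T.TTT
  TTTTT
  .TTTT
  TTTTT
  .TTFT
  TT..F
Step 2: 3 trees catch fire, 2 burn out
  T.TTT
  TTTTT
  .TTTT
  TTTFT
  .TF.F
  TT...
Step 3: 4 trees catch fire, 3 burn out
  T.TTT
  TTTTT
  .TTFT
  TTF.F
  .F...
  TT...
Step 4: 5 trees catch fire, 4 burn out
  T.TTT
  TTTFT
  .TF.F
  TF...
  .....
  TF...

T.TTT
TTTFT
.TF.F
TF...
.....
TF...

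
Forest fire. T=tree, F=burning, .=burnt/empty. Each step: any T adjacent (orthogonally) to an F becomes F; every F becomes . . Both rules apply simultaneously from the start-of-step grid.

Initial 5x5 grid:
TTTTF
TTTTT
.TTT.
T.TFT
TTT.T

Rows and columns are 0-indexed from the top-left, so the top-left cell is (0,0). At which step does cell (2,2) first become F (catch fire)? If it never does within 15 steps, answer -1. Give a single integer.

Step 1: cell (2,2)='T' (+5 fires, +2 burnt)
Step 2: cell (2,2)='F' (+5 fires, +5 burnt)
  -> target ignites at step 2
Step 3: cell (2,2)='.' (+4 fires, +5 burnt)
Step 4: cell (2,2)='.' (+3 fires, +4 burnt)
Step 5: cell (2,2)='.' (+2 fires, +3 burnt)
Step 6: cell (2,2)='.' (+0 fires, +2 burnt)
  fire out at step 6

2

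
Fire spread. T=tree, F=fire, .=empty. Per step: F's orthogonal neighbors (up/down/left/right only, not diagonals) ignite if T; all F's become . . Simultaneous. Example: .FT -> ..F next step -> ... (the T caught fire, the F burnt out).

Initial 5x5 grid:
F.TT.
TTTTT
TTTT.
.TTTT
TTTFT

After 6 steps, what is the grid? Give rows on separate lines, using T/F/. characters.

Step 1: 4 trees catch fire, 2 burn out
  ..TT.
  FTTTT
  TTTT.
  .TTFT
  TTF.F
Step 2: 6 trees catch fire, 4 burn out
  ..TT.
  .FTTT
  FTTF.
  .TF.F
  TF...
Step 3: 6 trees catch fire, 6 burn out
  ..TT.
  ..FFT
  .FF..
  .F...
  F....
Step 4: 3 trees catch fire, 6 burn out
  ..FF.
  ....F
  .....
  .....
  .....
Step 5: 0 trees catch fire, 3 burn out
  .....
  .....
  .....
  .....
  .....
Step 6: 0 trees catch fire, 0 burn out
  .....
  .....
  .....
  .....
  .....

.....
.....
.....
.....
.....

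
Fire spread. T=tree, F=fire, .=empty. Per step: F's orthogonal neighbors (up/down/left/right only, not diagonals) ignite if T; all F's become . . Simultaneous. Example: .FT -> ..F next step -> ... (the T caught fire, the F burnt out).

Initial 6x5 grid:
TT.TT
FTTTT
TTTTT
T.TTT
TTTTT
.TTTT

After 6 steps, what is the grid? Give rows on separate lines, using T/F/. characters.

Step 1: 3 trees catch fire, 1 burn out
  FT.TT
  .FTTT
  FTTTT
  T.TTT
  TTTTT
  .TTTT
Step 2: 4 trees catch fire, 3 burn out
  .F.TT
  ..FTT
  .FTTT
  F.TTT
  TTTTT
  .TTTT
Step 3: 3 trees catch fire, 4 burn out
  ...TT
  ...FT
  ..FTT
  ..TTT
  FTTTT
  .TTTT
Step 4: 5 trees catch fire, 3 burn out
  ...FT
  ....F
  ...FT
  ..FTT
  .FTTT
  .TTTT
Step 5: 5 trees catch fire, 5 burn out
  ....F
  .....
  ....F
  ...FT
  ..FTT
  .FTTT
Step 6: 3 trees catch fire, 5 burn out
  .....
  .....
  .....
  ....F
  ...FT
  ..FTT

.....
.....
.....
....F
...FT
..FTT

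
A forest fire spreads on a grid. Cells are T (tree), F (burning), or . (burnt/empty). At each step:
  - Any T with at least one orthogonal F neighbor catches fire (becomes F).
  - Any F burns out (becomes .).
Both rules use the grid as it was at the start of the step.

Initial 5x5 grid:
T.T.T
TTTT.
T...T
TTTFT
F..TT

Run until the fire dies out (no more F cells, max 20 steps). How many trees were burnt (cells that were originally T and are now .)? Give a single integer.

Answer: 14

Derivation:
Step 1: +4 fires, +2 burnt (F count now 4)
Step 2: +4 fires, +4 burnt (F count now 4)
Step 3: +1 fires, +4 burnt (F count now 1)
Step 4: +2 fires, +1 burnt (F count now 2)
Step 5: +1 fires, +2 burnt (F count now 1)
Step 6: +2 fires, +1 burnt (F count now 2)
Step 7: +0 fires, +2 burnt (F count now 0)
Fire out after step 7
Initially T: 15, now '.': 24
Total burnt (originally-T cells now '.'): 14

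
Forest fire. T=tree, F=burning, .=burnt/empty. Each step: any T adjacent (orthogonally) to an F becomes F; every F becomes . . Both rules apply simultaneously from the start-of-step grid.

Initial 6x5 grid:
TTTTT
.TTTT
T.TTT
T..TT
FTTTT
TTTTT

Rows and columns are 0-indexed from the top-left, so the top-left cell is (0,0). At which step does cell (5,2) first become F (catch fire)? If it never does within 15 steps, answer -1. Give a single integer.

Step 1: cell (5,2)='T' (+3 fires, +1 burnt)
Step 2: cell (5,2)='T' (+3 fires, +3 burnt)
Step 3: cell (5,2)='F' (+2 fires, +3 burnt)
  -> target ignites at step 3
Step 4: cell (5,2)='.' (+3 fires, +2 burnt)
Step 5: cell (5,2)='.' (+3 fires, +3 burnt)
Step 6: cell (5,2)='.' (+3 fires, +3 burnt)
Step 7: cell (5,2)='.' (+3 fires, +3 burnt)
Step 8: cell (5,2)='.' (+3 fires, +3 burnt)
Step 9: cell (5,2)='.' (+1 fires, +3 burnt)
Step 10: cell (5,2)='.' (+1 fires, +1 burnt)
Step 11: cell (5,2)='.' (+0 fires, +1 burnt)
  fire out at step 11

3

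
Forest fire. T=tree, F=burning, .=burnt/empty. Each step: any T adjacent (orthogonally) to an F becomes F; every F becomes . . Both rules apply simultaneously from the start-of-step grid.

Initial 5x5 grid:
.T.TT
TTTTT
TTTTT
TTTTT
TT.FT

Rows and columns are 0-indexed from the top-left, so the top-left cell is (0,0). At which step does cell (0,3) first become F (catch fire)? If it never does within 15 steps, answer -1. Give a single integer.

Step 1: cell (0,3)='T' (+2 fires, +1 burnt)
Step 2: cell (0,3)='T' (+3 fires, +2 burnt)
Step 3: cell (0,3)='T' (+4 fires, +3 burnt)
Step 4: cell (0,3)='F' (+6 fires, +4 burnt)
  -> target ignites at step 4
Step 5: cell (0,3)='.' (+4 fires, +6 burnt)
Step 6: cell (0,3)='.' (+2 fires, +4 burnt)
Step 7: cell (0,3)='.' (+0 fires, +2 burnt)
  fire out at step 7

4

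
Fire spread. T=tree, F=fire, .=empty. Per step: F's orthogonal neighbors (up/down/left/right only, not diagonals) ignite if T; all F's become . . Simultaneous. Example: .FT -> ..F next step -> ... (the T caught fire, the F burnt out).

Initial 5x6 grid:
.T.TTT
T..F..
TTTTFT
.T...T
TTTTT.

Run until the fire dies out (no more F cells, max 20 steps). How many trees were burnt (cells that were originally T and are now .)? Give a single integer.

Step 1: +3 fires, +2 burnt (F count now 3)
Step 2: +3 fires, +3 burnt (F count now 3)
Step 3: +2 fires, +3 burnt (F count now 2)
Step 4: +2 fires, +2 burnt (F count now 2)
Step 5: +2 fires, +2 burnt (F count now 2)
Step 6: +2 fires, +2 burnt (F count now 2)
Step 7: +1 fires, +2 burnt (F count now 1)
Step 8: +1 fires, +1 burnt (F count now 1)
Step 9: +0 fires, +1 burnt (F count now 0)
Fire out after step 9
Initially T: 17, now '.': 29
Total burnt (originally-T cells now '.'): 16

Answer: 16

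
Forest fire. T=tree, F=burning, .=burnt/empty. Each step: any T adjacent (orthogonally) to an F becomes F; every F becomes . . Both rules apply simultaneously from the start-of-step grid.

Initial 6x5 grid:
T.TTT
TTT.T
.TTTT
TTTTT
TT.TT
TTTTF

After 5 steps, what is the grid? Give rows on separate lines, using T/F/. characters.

Step 1: 2 trees catch fire, 1 burn out
  T.TTT
  TTT.T
  .TTTT
  TTTTT
  TT.TF
  TTTF.
Step 2: 3 trees catch fire, 2 burn out
  T.TTT
  TTT.T
  .TTTT
  TTTTF
  TT.F.
  TTF..
Step 3: 3 trees catch fire, 3 burn out
  T.TTT
  TTT.T
  .TTTF
  TTTF.
  TT...
  TF...
Step 4: 5 trees catch fire, 3 burn out
  T.TTT
  TTT.F
  .TTF.
  TTF..
  TF...
  F....
Step 5: 4 trees catch fire, 5 burn out
  T.TTF
  TTT..
  .TF..
  TF...
  F....
  .....

T.TTF
TTT..
.TF..
TF...
F....
.....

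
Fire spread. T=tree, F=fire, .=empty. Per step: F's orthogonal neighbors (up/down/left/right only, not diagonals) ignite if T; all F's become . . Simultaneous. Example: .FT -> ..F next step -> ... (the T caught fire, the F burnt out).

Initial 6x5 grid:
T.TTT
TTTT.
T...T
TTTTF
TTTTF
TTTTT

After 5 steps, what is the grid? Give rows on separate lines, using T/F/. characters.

Step 1: 4 trees catch fire, 2 burn out
  T.TTT
  TTTT.
  T...F
  TTTF.
  TTTF.
  TTTTF
Step 2: 3 trees catch fire, 4 burn out
  T.TTT
  TTTT.
  T....
  TTF..
  TTF..
  TTTF.
Step 3: 3 trees catch fire, 3 burn out
  T.TTT
  TTTT.
  T....
  TF...
  TF...
  TTF..
Step 4: 3 trees catch fire, 3 burn out
  T.TTT
  TTTT.
  T....
  F....
  F....
  TF...
Step 5: 2 trees catch fire, 3 burn out
  T.TTT
  TTTT.
  F....
  .....
  .....
  F....

T.TTT
TTTT.
F....
.....
.....
F....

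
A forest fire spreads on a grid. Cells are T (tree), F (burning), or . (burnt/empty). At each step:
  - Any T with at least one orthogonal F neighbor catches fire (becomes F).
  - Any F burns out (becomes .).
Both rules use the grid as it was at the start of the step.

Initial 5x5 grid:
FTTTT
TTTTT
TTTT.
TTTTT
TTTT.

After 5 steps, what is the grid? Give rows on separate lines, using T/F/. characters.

Step 1: 2 trees catch fire, 1 burn out
  .FTTT
  FTTTT
  TTTT.
  TTTTT
  TTTT.
Step 2: 3 trees catch fire, 2 burn out
  ..FTT
  .FTTT
  FTTT.
  TTTTT
  TTTT.
Step 3: 4 trees catch fire, 3 burn out
  ...FT
  ..FTT
  .FTT.
  FTTTT
  TTTT.
Step 4: 5 trees catch fire, 4 burn out
  ....F
  ...FT
  ..FT.
  .FTTT
  FTTT.
Step 5: 4 trees catch fire, 5 burn out
  .....
  ....F
  ...F.
  ..FTT
  .FTT.

.....
....F
...F.
..FTT
.FTT.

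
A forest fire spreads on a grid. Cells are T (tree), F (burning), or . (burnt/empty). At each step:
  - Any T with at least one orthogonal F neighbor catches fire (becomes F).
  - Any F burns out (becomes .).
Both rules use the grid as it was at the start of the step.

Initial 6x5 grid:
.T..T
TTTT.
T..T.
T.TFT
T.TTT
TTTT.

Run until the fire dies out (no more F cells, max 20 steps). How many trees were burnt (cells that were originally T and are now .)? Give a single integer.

Answer: 18

Derivation:
Step 1: +4 fires, +1 burnt (F count now 4)
Step 2: +4 fires, +4 burnt (F count now 4)
Step 3: +2 fires, +4 burnt (F count now 2)
Step 4: +2 fires, +2 burnt (F count now 2)
Step 5: +3 fires, +2 burnt (F count now 3)
Step 6: +2 fires, +3 burnt (F count now 2)
Step 7: +1 fires, +2 burnt (F count now 1)
Step 8: +0 fires, +1 burnt (F count now 0)
Fire out after step 8
Initially T: 19, now '.': 29
Total burnt (originally-T cells now '.'): 18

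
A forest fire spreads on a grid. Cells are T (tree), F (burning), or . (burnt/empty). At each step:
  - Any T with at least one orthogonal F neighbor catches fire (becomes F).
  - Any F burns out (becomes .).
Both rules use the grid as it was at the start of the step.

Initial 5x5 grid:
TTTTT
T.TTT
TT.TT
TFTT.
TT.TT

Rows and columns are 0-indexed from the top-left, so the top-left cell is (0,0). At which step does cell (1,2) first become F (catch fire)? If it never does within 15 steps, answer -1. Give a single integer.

Step 1: cell (1,2)='T' (+4 fires, +1 burnt)
Step 2: cell (1,2)='T' (+3 fires, +4 burnt)
Step 3: cell (1,2)='T' (+3 fires, +3 burnt)
Step 4: cell (1,2)='T' (+4 fires, +3 burnt)
Step 5: cell (1,2)='F' (+4 fires, +4 burnt)
  -> target ignites at step 5
Step 6: cell (1,2)='.' (+2 fires, +4 burnt)
Step 7: cell (1,2)='.' (+0 fires, +2 burnt)
  fire out at step 7

5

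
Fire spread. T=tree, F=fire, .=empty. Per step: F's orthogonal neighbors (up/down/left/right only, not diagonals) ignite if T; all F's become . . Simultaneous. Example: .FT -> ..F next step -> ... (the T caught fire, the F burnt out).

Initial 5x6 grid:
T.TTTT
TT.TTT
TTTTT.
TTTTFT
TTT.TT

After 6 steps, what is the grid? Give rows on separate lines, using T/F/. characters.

Step 1: 4 trees catch fire, 1 burn out
  T.TTTT
  TT.TTT
  TTTTF.
  TTTF.F
  TTT.FT
Step 2: 4 trees catch fire, 4 burn out
  T.TTTT
  TT.TFT
  TTTF..
  TTF...
  TTT..F
Step 3: 6 trees catch fire, 4 burn out
  T.TTFT
  TT.F.F
  TTF...
  TF....
  TTF...
Step 4: 5 trees catch fire, 6 burn out
  T.TF.F
  TT....
  TF....
  F.....
  TF....
Step 5: 4 trees catch fire, 5 burn out
  T.F...
  TF....
  F.....
  ......
  F.....
Step 6: 1 trees catch fire, 4 burn out
  T.....
  F.....
  ......
  ......
  ......

T.....
F.....
......
......
......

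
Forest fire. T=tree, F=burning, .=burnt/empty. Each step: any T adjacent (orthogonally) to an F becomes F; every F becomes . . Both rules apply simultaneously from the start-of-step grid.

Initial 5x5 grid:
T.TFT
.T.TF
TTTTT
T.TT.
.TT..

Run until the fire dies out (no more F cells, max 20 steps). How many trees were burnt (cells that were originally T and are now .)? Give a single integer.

Answer: 14

Derivation:
Step 1: +4 fires, +2 burnt (F count now 4)
Step 2: +1 fires, +4 burnt (F count now 1)
Step 3: +2 fires, +1 burnt (F count now 2)
Step 4: +2 fires, +2 burnt (F count now 2)
Step 5: +3 fires, +2 burnt (F count now 3)
Step 6: +2 fires, +3 burnt (F count now 2)
Step 7: +0 fires, +2 burnt (F count now 0)
Fire out after step 7
Initially T: 15, now '.': 24
Total burnt (originally-T cells now '.'): 14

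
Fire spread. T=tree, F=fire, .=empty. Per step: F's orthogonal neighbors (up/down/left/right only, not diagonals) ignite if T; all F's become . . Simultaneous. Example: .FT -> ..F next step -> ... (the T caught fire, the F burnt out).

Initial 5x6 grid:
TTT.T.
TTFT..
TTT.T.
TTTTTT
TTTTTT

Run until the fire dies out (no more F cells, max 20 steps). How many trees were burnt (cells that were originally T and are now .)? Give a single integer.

Answer: 22

Derivation:
Step 1: +4 fires, +1 burnt (F count now 4)
Step 2: +4 fires, +4 burnt (F count now 4)
Step 3: +5 fires, +4 burnt (F count now 5)
Step 4: +4 fires, +5 burnt (F count now 4)
Step 5: +4 fires, +4 burnt (F count now 4)
Step 6: +1 fires, +4 burnt (F count now 1)
Step 7: +0 fires, +1 burnt (F count now 0)
Fire out after step 7
Initially T: 23, now '.': 29
Total burnt (originally-T cells now '.'): 22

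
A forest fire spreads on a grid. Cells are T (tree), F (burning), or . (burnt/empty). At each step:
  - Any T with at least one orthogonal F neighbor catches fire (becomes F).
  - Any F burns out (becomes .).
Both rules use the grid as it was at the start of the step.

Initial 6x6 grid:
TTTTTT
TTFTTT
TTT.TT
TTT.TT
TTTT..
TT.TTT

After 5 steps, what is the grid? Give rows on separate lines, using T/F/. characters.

Step 1: 4 trees catch fire, 1 burn out
  TTFTTT
  TF.FTT
  TTF.TT
  TTT.TT
  TTTT..
  TT.TTT
Step 2: 6 trees catch fire, 4 burn out
  TF.FTT
  F...FT
  TF..TT
  TTF.TT
  TTTT..
  TT.TTT
Step 3: 7 trees catch fire, 6 burn out
  F...FT
  .....F
  F...FT
  TF..TT
  TTFT..
  TT.TTT
Step 4: 6 trees catch fire, 7 burn out
  .....F
  ......
  .....F
  F...FT
  TF.F..
  TT.TTT
Step 5: 4 trees catch fire, 6 burn out
  ......
  ......
  ......
  .....F
  F.....
  TF.FTT

......
......
......
.....F
F.....
TF.FTT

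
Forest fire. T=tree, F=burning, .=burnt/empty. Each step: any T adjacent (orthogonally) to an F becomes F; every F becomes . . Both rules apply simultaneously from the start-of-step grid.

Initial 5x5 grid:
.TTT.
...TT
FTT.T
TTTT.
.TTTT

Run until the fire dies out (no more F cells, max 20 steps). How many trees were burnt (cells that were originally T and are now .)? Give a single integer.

Step 1: +2 fires, +1 burnt (F count now 2)
Step 2: +2 fires, +2 burnt (F count now 2)
Step 3: +2 fires, +2 burnt (F count now 2)
Step 4: +2 fires, +2 burnt (F count now 2)
Step 5: +1 fires, +2 burnt (F count now 1)
Step 6: +1 fires, +1 burnt (F count now 1)
Step 7: +0 fires, +1 burnt (F count now 0)
Fire out after step 7
Initially T: 16, now '.': 19
Total burnt (originally-T cells now '.'): 10

Answer: 10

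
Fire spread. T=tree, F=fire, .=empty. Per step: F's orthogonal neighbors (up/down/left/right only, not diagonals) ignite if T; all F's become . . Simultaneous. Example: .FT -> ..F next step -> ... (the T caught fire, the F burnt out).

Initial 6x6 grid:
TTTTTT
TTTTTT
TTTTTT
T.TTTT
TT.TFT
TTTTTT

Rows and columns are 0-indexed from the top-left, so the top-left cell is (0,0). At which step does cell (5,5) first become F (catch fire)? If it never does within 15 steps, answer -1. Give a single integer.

Step 1: cell (5,5)='T' (+4 fires, +1 burnt)
Step 2: cell (5,5)='F' (+5 fires, +4 burnt)
  -> target ignites at step 2
Step 3: cell (5,5)='.' (+5 fires, +5 burnt)
Step 4: cell (5,5)='.' (+5 fires, +5 burnt)
Step 5: cell (5,5)='.' (+6 fires, +5 burnt)
Step 6: cell (5,5)='.' (+4 fires, +6 burnt)
Step 7: cell (5,5)='.' (+3 fires, +4 burnt)
Step 8: cell (5,5)='.' (+1 fires, +3 burnt)
Step 9: cell (5,5)='.' (+0 fires, +1 burnt)
  fire out at step 9

2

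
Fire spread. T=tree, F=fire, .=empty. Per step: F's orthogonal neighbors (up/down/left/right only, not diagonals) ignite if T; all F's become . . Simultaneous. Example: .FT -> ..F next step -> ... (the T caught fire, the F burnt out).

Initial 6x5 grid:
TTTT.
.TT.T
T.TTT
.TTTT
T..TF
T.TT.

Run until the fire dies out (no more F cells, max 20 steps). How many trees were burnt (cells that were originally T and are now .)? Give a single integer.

Step 1: +2 fires, +1 burnt (F count now 2)
Step 2: +3 fires, +2 burnt (F count now 3)
Step 3: +4 fires, +3 burnt (F count now 4)
Step 4: +2 fires, +4 burnt (F count now 2)
Step 5: +1 fires, +2 burnt (F count now 1)
Step 6: +2 fires, +1 burnt (F count now 2)
Step 7: +2 fires, +2 burnt (F count now 2)
Step 8: +1 fires, +2 burnt (F count now 1)
Step 9: +0 fires, +1 burnt (F count now 0)
Fire out after step 9
Initially T: 20, now '.': 27
Total burnt (originally-T cells now '.'): 17

Answer: 17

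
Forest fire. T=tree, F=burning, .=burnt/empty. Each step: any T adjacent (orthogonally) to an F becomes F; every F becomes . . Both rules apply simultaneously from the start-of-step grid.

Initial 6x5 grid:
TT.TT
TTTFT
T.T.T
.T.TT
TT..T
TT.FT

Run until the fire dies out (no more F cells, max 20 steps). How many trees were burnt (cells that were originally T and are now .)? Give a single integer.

Step 1: +4 fires, +2 burnt (F count now 4)
Step 2: +5 fires, +4 burnt (F count now 5)
Step 3: +3 fires, +5 burnt (F count now 3)
Step 4: +3 fires, +3 burnt (F count now 3)
Step 5: +0 fires, +3 burnt (F count now 0)
Fire out after step 5
Initially T: 20, now '.': 25
Total burnt (originally-T cells now '.'): 15

Answer: 15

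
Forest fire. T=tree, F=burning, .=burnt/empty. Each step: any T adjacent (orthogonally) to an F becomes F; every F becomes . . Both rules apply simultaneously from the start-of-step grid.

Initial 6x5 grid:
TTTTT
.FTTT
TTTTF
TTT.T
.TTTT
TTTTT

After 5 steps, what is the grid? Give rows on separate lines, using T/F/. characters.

Step 1: 6 trees catch fire, 2 burn out
  TFTTT
  ..FTF
  TFTF.
  TTT.F
  .TTTT
  TTTTT
Step 2: 8 trees catch fire, 6 burn out
  F.FTF
  ...F.
  F.F..
  TFT..
  .TTTF
  TTTTT
Step 3: 6 trees catch fire, 8 burn out
  ...F.
  .....
  .....
  F.F..
  .FTF.
  TTTTF
Step 4: 3 trees catch fire, 6 burn out
  .....
  .....
  .....
  .....
  ..F..
  TFTF.
Step 5: 2 trees catch fire, 3 burn out
  .....
  .....
  .....
  .....
  .....
  F.F..

.....
.....
.....
.....
.....
F.F..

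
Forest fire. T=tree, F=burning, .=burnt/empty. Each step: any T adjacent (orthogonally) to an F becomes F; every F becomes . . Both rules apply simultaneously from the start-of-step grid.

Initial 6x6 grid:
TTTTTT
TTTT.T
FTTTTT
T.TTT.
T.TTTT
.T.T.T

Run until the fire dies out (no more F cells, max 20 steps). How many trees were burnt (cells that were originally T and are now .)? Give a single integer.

Step 1: +3 fires, +1 burnt (F count now 3)
Step 2: +4 fires, +3 burnt (F count now 4)
Step 3: +4 fires, +4 burnt (F count now 4)
Step 4: +5 fires, +4 burnt (F count now 5)
Step 5: +4 fires, +5 burnt (F count now 4)
Step 6: +4 fires, +4 burnt (F count now 4)
Step 7: +2 fires, +4 burnt (F count now 2)
Step 8: +1 fires, +2 burnt (F count now 1)
Step 9: +0 fires, +1 burnt (F count now 0)
Fire out after step 9
Initially T: 28, now '.': 35
Total burnt (originally-T cells now '.'): 27

Answer: 27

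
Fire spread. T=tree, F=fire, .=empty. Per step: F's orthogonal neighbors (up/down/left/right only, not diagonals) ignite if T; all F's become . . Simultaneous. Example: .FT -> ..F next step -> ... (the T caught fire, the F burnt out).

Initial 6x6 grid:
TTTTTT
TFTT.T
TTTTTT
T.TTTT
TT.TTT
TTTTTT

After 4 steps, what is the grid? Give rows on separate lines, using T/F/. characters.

Step 1: 4 trees catch fire, 1 burn out
  TFTTTT
  F.FT.T
  TFTTTT
  T.TTTT
  TT.TTT
  TTTTTT
Step 2: 5 trees catch fire, 4 burn out
  F.FTTT
  ...F.T
  F.FTTT
  T.TTTT
  TT.TTT
  TTTTTT
Step 3: 4 trees catch fire, 5 burn out
  ...FTT
  .....T
  ...FTT
  F.FTTT
  TT.TTT
  TTTTTT
Step 4: 4 trees catch fire, 4 burn out
  ....FT
  .....T
  ....FT
  ...FTT
  FT.TTT
  TTTTTT

....FT
.....T
....FT
...FTT
FT.TTT
TTTTTT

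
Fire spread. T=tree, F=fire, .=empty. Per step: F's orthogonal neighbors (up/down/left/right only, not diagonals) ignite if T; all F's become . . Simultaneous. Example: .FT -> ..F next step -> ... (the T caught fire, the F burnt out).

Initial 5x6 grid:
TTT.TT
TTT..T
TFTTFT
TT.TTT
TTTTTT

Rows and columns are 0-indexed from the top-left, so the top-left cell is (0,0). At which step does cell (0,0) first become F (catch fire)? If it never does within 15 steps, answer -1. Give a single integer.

Step 1: cell (0,0)='T' (+7 fires, +2 burnt)
Step 2: cell (0,0)='T' (+9 fires, +7 burnt)
Step 3: cell (0,0)='F' (+7 fires, +9 burnt)
  -> target ignites at step 3
Step 4: cell (0,0)='.' (+1 fires, +7 burnt)
Step 5: cell (0,0)='.' (+0 fires, +1 burnt)
  fire out at step 5

3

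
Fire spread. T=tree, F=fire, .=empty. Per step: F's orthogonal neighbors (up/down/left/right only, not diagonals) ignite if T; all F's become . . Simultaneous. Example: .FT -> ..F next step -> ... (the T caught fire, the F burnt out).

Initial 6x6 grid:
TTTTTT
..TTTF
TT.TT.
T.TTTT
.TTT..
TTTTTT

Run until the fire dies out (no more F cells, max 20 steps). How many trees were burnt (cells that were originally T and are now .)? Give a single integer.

Answer: 24

Derivation:
Step 1: +2 fires, +1 burnt (F count now 2)
Step 2: +3 fires, +2 burnt (F count now 3)
Step 3: +4 fires, +3 burnt (F count now 4)
Step 4: +3 fires, +4 burnt (F count now 3)
Step 5: +3 fires, +3 burnt (F count now 3)
Step 6: +3 fires, +3 burnt (F count now 3)
Step 7: +3 fires, +3 burnt (F count now 3)
Step 8: +2 fires, +3 burnt (F count now 2)
Step 9: +1 fires, +2 burnt (F count now 1)
Step 10: +0 fires, +1 burnt (F count now 0)
Fire out after step 10
Initially T: 27, now '.': 33
Total burnt (originally-T cells now '.'): 24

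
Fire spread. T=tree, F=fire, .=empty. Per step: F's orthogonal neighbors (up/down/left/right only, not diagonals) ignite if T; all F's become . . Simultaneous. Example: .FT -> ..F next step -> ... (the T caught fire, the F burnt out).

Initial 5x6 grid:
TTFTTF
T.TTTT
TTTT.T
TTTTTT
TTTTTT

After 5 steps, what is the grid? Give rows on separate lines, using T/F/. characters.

Step 1: 5 trees catch fire, 2 burn out
  TF.FF.
  T.FTTF
  TTTT.T
  TTTTTT
  TTTTTT
Step 2: 5 trees catch fire, 5 burn out
  F.....
  T..FF.
  TTFT.F
  TTTTTT
  TTTTTT
Step 3: 5 trees catch fire, 5 burn out
  ......
  F.....
  TF.F..
  TTFTTF
  TTTTTT
Step 4: 6 trees catch fire, 5 burn out
  ......
  ......
  F.....
  TF.FF.
  TTFTTF
Step 5: 4 trees catch fire, 6 burn out
  ......
  ......
  ......
  F.....
  TF.FF.

......
......
......
F.....
TF.FF.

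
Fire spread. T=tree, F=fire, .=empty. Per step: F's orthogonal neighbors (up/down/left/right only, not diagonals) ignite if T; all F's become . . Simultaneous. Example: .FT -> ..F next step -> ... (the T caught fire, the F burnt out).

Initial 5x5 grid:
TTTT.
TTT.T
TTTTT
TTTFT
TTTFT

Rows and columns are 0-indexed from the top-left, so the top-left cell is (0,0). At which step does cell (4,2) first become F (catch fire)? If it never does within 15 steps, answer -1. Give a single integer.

Step 1: cell (4,2)='F' (+5 fires, +2 burnt)
  -> target ignites at step 1
Step 2: cell (4,2)='.' (+4 fires, +5 burnt)
Step 3: cell (4,2)='.' (+5 fires, +4 burnt)
Step 4: cell (4,2)='.' (+3 fires, +5 burnt)
Step 5: cell (4,2)='.' (+3 fires, +3 burnt)
Step 6: cell (4,2)='.' (+1 fires, +3 burnt)
Step 7: cell (4,2)='.' (+0 fires, +1 burnt)
  fire out at step 7

1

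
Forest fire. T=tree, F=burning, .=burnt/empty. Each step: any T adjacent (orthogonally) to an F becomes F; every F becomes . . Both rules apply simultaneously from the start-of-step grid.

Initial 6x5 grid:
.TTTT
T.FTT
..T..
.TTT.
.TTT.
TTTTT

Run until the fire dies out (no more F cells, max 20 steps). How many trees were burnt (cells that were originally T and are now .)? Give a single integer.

Step 1: +3 fires, +1 burnt (F count now 3)
Step 2: +4 fires, +3 burnt (F count now 4)
Step 3: +4 fires, +4 burnt (F count now 4)
Step 4: +3 fires, +4 burnt (F count now 3)
Step 5: +2 fires, +3 burnt (F count now 2)
Step 6: +2 fires, +2 burnt (F count now 2)
Step 7: +0 fires, +2 burnt (F count now 0)
Fire out after step 7
Initially T: 19, now '.': 29
Total burnt (originally-T cells now '.'): 18

Answer: 18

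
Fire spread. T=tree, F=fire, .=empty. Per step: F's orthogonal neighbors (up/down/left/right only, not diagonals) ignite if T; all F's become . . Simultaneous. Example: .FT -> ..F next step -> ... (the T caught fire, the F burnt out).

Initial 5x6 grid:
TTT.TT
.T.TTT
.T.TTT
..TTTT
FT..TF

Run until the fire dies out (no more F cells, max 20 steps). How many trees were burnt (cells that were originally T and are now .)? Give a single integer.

Answer: 14

Derivation:
Step 1: +3 fires, +2 burnt (F count now 3)
Step 2: +2 fires, +3 burnt (F count now 2)
Step 3: +3 fires, +2 burnt (F count now 3)
Step 4: +4 fires, +3 burnt (F count now 4)
Step 5: +2 fires, +4 burnt (F count now 2)
Step 6: +0 fires, +2 burnt (F count now 0)
Fire out after step 6
Initially T: 19, now '.': 25
Total burnt (originally-T cells now '.'): 14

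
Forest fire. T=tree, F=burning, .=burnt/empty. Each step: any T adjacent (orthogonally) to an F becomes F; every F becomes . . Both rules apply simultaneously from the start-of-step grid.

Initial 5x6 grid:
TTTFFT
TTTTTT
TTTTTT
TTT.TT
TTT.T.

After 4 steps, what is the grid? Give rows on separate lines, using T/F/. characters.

Step 1: 4 trees catch fire, 2 burn out
  TTF..F
  TTTFFT
  TTTTTT
  TTT.TT
  TTT.T.
Step 2: 5 trees catch fire, 4 burn out
  TF....
  TTF..F
  TTTFFT
  TTT.TT
  TTT.T.
Step 3: 5 trees catch fire, 5 burn out
  F.....
  TF....
  TTF..F
  TTT.FT
  TTT.T.
Step 4: 5 trees catch fire, 5 burn out
  ......
  F.....
  TF....
  TTF..F
  TTT.F.

......
F.....
TF....
TTF..F
TTT.F.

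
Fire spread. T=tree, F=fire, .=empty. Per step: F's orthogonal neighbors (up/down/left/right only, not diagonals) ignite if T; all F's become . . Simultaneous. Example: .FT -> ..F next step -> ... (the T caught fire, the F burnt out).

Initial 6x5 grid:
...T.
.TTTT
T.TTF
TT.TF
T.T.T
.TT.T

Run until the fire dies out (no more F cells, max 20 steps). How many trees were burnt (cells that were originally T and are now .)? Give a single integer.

Answer: 10

Derivation:
Step 1: +4 fires, +2 burnt (F count now 4)
Step 2: +3 fires, +4 burnt (F count now 3)
Step 3: +2 fires, +3 burnt (F count now 2)
Step 4: +1 fires, +2 burnt (F count now 1)
Step 5: +0 fires, +1 burnt (F count now 0)
Fire out after step 5
Initially T: 17, now '.': 23
Total burnt (originally-T cells now '.'): 10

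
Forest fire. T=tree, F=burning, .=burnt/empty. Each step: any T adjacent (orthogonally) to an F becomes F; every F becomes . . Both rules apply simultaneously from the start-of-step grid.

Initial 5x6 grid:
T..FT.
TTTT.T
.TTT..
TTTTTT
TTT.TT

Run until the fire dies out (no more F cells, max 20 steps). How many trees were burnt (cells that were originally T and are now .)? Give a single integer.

Step 1: +2 fires, +1 burnt (F count now 2)
Step 2: +2 fires, +2 burnt (F count now 2)
Step 3: +3 fires, +2 burnt (F count now 3)
Step 4: +4 fires, +3 burnt (F count now 4)
Step 5: +5 fires, +4 burnt (F count now 5)
Step 6: +3 fires, +5 burnt (F count now 3)
Step 7: +1 fires, +3 burnt (F count now 1)
Step 8: +0 fires, +1 burnt (F count now 0)
Fire out after step 8
Initially T: 21, now '.': 29
Total burnt (originally-T cells now '.'): 20

Answer: 20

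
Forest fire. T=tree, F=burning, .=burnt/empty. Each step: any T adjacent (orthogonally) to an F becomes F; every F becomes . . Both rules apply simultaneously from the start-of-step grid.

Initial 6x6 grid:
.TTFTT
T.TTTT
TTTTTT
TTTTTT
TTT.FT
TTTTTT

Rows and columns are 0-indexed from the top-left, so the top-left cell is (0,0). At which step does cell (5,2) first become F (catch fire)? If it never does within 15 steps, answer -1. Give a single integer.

Step 1: cell (5,2)='T' (+6 fires, +2 burnt)
Step 2: cell (5,2)='T' (+10 fires, +6 burnt)
Step 3: cell (5,2)='F' (+5 fires, +10 burnt)
  -> target ignites at step 3
Step 4: cell (5,2)='.' (+4 fires, +5 burnt)
Step 5: cell (5,2)='.' (+4 fires, +4 burnt)
Step 6: cell (5,2)='.' (+2 fires, +4 burnt)
Step 7: cell (5,2)='.' (+0 fires, +2 burnt)
  fire out at step 7

3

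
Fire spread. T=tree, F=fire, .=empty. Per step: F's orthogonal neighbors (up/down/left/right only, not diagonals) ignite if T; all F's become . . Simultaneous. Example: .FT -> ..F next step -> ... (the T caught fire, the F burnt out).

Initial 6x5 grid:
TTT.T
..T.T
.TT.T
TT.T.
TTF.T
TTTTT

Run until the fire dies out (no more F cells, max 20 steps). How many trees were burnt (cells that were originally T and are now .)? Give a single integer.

Step 1: +2 fires, +1 burnt (F count now 2)
Step 2: +4 fires, +2 burnt (F count now 4)
Step 3: +4 fires, +4 burnt (F count now 4)
Step 4: +2 fires, +4 burnt (F count now 2)
Step 5: +1 fires, +2 burnt (F count now 1)
Step 6: +1 fires, +1 burnt (F count now 1)
Step 7: +1 fires, +1 burnt (F count now 1)
Step 8: +1 fires, +1 burnt (F count now 1)
Step 9: +0 fires, +1 burnt (F count now 0)
Fire out after step 9
Initially T: 20, now '.': 26
Total burnt (originally-T cells now '.'): 16

Answer: 16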